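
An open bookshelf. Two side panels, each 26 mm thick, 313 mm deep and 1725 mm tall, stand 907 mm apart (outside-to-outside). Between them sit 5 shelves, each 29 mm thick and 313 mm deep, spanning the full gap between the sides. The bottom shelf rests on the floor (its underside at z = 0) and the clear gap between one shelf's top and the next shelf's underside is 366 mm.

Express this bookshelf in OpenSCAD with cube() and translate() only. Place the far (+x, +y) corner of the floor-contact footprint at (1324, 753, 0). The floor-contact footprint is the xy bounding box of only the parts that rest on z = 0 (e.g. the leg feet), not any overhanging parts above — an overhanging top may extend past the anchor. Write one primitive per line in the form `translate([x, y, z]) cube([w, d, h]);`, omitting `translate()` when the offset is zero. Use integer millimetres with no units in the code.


translate([417, 440, 0]) cube([26, 313, 1725]);
translate([1298, 440, 0]) cube([26, 313, 1725]);
translate([443, 440, 0]) cube([855, 313, 29]);
translate([443, 440, 395]) cube([855, 313, 29]);
translate([443, 440, 790]) cube([855, 313, 29]);
translate([443, 440, 1185]) cube([855, 313, 29]);
translate([443, 440, 1580]) cube([855, 313, 29]);


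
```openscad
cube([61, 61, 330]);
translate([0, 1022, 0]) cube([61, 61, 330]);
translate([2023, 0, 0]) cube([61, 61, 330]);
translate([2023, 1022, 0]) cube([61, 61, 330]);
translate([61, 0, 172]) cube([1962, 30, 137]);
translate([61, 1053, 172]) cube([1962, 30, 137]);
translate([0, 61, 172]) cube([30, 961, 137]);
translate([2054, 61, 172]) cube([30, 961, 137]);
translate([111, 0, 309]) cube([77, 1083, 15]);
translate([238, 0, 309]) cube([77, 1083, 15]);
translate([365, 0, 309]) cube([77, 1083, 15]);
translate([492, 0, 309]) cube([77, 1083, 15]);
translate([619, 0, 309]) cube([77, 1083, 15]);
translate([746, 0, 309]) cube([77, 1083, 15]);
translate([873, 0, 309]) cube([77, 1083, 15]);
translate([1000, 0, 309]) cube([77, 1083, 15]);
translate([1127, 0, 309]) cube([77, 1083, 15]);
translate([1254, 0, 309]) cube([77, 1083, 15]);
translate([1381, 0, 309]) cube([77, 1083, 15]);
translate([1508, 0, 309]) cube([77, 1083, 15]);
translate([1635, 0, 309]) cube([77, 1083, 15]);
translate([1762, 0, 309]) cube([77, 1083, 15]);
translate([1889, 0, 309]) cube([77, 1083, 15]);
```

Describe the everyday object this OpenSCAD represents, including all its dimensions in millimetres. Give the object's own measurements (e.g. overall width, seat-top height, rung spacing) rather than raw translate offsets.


A bed frame 2084 mm long (x) by 1083 mm wide (y). Four 61×61 mm corner posts, 330 mm tall, at the corners of the footprint. Four rails of 30 mm thickness and 137 mm height run between adjacent posts with their undersides at z = 172 mm, their outer faces flush with the outside of the frame (the two x-running rails run between the posts' inner faces; the two y-running rails run between the posts' inner faces). 15 slats, each 77 mm wide (x) and 15 mm thick, lie across the top of the two x-running rails, running the full 1083 mm width of the frame in y; along x they sit between the end posts with a 50 mm gap after the −x posts and between neighbouring slats, leaving 57 mm before the +x posts.


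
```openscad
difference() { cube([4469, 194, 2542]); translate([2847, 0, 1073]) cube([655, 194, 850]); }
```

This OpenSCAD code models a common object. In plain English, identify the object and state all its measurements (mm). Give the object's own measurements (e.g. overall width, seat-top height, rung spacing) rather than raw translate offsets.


A wall 4469 mm long (x), 194 mm thick (y), 2542 mm tall, with a rectangular window opening cut through it. The opening is 655 mm wide and 850 mm tall; its sill is at z = 1073 mm and its near (−x) edge is 2847 mm from the wall's −x end. The opening passes through the full wall thickness.


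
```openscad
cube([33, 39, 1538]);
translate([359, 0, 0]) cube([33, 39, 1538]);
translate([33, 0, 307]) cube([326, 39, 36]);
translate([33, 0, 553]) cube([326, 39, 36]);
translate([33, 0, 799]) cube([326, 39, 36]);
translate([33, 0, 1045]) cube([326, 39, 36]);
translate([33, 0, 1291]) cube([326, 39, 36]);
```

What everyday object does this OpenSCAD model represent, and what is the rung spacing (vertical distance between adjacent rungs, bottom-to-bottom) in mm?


A ladder. The rung spacing is 246 mm.

Two tall 33×39 posts with 5 short bars between them — a ladder. Adjacent rungs sit at z = 307 and z = 553, so the spacing is 553 − 307 = 246 mm.


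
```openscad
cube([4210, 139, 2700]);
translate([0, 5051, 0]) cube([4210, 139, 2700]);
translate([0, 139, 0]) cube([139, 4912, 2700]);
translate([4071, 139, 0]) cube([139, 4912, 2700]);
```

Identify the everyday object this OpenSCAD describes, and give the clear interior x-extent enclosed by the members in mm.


A house (or room) frame. The interior width is 3932 mm.

Four 2700 mm walls enclosing a rectangle with no floor or roof — a room or house frame. Outside width is 4210 mm and wall thickness is 139 mm, so the interior width is 4210 − 2 × 139 = 3932 mm.


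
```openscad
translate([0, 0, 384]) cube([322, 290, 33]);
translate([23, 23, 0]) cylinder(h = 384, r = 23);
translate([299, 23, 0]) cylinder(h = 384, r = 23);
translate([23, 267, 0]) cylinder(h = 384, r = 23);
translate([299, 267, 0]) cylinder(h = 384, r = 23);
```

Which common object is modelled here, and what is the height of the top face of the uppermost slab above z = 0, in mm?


A stool. The seat height is 417 mm.

A 322×290×33 slab at z = 384 on four corner cylinders — a stool. The seat top is 384 + 33 = 417 mm.


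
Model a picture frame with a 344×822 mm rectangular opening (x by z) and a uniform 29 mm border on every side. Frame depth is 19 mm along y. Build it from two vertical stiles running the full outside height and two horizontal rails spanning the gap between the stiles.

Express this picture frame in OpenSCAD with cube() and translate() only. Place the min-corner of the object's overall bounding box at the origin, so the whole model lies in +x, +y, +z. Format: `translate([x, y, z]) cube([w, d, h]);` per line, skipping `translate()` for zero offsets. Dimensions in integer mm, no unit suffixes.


cube([29, 19, 880]);
translate([373, 0, 0]) cube([29, 19, 880]);
translate([29, 0, 0]) cube([344, 19, 29]);
translate([29, 0, 851]) cube([344, 19, 29]);


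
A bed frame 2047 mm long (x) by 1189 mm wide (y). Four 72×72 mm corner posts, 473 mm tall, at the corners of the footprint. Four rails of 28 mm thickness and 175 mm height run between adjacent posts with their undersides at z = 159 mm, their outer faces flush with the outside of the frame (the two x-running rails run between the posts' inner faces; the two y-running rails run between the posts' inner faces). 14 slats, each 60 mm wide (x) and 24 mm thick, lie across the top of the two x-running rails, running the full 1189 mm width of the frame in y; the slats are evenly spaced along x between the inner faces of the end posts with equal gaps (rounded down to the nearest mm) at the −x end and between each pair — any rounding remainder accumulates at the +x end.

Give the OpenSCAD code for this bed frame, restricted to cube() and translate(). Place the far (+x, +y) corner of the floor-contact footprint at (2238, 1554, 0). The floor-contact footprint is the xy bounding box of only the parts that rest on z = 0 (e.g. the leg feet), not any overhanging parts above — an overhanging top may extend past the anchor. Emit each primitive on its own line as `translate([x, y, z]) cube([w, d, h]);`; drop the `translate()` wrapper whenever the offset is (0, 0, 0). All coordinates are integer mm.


// slat z = rail_z + rail_h = 159 + 175 = 334
// slat gap = ⌊(1903 − 14·60) / 15⌋ = 70
translate([191, 365, 0]) cube([72, 72, 473]);
translate([191, 1482, 0]) cube([72, 72, 473]);
translate([2166, 365, 0]) cube([72, 72, 473]);
translate([2166, 1482, 0]) cube([72, 72, 473]);
translate([263, 365, 159]) cube([1903, 28, 175]);
translate([263, 1526, 159]) cube([1903, 28, 175]);
translate([191, 437, 159]) cube([28, 1045, 175]);
translate([2210, 437, 159]) cube([28, 1045, 175]);
translate([333, 365, 334]) cube([60, 1189, 24]);
translate([463, 365, 334]) cube([60, 1189, 24]);
translate([593, 365, 334]) cube([60, 1189, 24]);
translate([723, 365, 334]) cube([60, 1189, 24]);
translate([853, 365, 334]) cube([60, 1189, 24]);
translate([983, 365, 334]) cube([60, 1189, 24]);
translate([1113, 365, 334]) cube([60, 1189, 24]);
translate([1243, 365, 334]) cube([60, 1189, 24]);
translate([1373, 365, 334]) cube([60, 1189, 24]);
translate([1503, 365, 334]) cube([60, 1189, 24]);
translate([1633, 365, 334]) cube([60, 1189, 24]);
translate([1763, 365, 334]) cube([60, 1189, 24]);
translate([1893, 365, 334]) cube([60, 1189, 24]);
translate([2023, 365, 334]) cube([60, 1189, 24]);


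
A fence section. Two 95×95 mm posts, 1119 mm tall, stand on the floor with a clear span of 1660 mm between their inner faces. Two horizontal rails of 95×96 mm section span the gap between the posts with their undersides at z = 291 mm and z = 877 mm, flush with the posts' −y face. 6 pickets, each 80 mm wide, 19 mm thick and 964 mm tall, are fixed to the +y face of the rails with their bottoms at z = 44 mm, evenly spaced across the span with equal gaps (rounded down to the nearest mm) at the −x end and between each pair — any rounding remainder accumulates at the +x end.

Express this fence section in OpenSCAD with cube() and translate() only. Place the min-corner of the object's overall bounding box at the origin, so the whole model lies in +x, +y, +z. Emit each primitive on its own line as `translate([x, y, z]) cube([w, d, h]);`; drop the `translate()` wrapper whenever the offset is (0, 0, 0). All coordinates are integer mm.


cube([95, 95, 1119]);
translate([1755, 0, 0]) cube([95, 95, 1119]);
translate([95, 0, 291]) cube([1660, 95, 96]);
translate([95, 0, 877]) cube([1660, 95, 96]);
translate([263, 95, 44]) cube([80, 19, 964]);
translate([511, 95, 44]) cube([80, 19, 964]);
translate([759, 95, 44]) cube([80, 19, 964]);
translate([1007, 95, 44]) cube([80, 19, 964]);
translate([1255, 95, 44]) cube([80, 19, 964]);
translate([1503, 95, 44]) cube([80, 19, 964]);


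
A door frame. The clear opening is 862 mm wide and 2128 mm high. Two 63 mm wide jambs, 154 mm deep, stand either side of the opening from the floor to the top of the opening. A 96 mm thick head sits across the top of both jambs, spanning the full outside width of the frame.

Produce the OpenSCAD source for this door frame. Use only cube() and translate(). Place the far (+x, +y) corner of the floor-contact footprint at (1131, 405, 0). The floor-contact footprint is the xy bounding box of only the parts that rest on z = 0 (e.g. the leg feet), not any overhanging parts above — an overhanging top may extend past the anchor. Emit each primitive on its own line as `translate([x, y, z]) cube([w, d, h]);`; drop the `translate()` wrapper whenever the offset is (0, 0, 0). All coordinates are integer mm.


translate([143, 251, 0]) cube([63, 154, 2128]);
translate([1068, 251, 0]) cube([63, 154, 2128]);
translate([143, 251, 2128]) cube([988, 154, 96]);


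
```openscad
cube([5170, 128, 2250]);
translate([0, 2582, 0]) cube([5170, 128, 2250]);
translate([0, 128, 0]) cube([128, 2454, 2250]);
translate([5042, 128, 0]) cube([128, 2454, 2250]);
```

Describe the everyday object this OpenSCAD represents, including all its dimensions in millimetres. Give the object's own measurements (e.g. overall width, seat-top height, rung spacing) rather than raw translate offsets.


The wall frame of a small rectangular building: four walls, each 2250 mm tall and 128 mm thick, enclosing a footprint 5170 mm (x) by 2710 mm (y) outside-to-outside, with no floor or roof. The front and back walls (the −y and +y sides) span the full width; the two side walls fit between them.


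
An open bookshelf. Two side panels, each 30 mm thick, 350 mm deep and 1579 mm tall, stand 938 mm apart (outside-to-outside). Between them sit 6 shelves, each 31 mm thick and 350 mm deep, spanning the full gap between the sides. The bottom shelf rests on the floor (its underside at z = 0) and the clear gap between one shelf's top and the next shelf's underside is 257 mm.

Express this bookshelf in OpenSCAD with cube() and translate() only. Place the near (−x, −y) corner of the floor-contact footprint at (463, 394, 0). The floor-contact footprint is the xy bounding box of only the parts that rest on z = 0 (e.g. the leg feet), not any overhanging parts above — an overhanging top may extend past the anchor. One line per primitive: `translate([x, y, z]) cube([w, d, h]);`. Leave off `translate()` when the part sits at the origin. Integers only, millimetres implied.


translate([463, 394, 0]) cube([30, 350, 1579]);
translate([1371, 394, 0]) cube([30, 350, 1579]);
translate([493, 394, 0]) cube([878, 350, 31]);
translate([493, 394, 288]) cube([878, 350, 31]);
translate([493, 394, 576]) cube([878, 350, 31]);
translate([493, 394, 864]) cube([878, 350, 31]);
translate([493, 394, 1152]) cube([878, 350, 31]);
translate([493, 394, 1440]) cube([878, 350, 31]);


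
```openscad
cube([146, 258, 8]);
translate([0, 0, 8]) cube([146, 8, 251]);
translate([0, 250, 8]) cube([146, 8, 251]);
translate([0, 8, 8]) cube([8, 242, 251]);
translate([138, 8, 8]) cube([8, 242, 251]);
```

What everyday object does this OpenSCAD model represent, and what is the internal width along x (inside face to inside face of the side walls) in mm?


An open box. The internal width is 130 mm.

A 146×258 base slab with four walls standing on it — an open box. The base is 146 mm wide and the walls are 8 mm thick, so the internal width is 146 − 2 × 8 = 130 mm.


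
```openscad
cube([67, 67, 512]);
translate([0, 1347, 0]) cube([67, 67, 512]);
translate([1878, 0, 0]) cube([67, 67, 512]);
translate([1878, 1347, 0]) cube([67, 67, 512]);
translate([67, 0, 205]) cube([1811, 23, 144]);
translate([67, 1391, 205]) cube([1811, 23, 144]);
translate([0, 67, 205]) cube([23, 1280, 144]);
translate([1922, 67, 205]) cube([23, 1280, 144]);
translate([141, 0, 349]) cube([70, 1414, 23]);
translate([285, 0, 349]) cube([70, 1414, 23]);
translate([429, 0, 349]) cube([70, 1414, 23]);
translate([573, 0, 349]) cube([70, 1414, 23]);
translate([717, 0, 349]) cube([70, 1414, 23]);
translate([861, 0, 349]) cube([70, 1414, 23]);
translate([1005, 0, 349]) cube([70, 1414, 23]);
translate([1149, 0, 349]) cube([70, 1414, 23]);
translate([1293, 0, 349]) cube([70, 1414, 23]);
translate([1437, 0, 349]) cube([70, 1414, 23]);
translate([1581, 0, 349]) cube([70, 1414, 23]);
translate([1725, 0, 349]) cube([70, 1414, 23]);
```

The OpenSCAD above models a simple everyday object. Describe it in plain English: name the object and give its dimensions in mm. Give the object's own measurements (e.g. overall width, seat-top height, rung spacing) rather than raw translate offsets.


A bed frame 1945 mm long (x) by 1414 mm wide (y). Four 67×67 mm corner posts, 512 mm tall, at the corners of the footprint. Four rails of 23 mm thickness and 144 mm height run between adjacent posts with their undersides at z = 205 mm, their outer faces flush with the outside of the frame (the two x-running rails run between the posts' inner faces; the two y-running rails run between the posts' inner faces). 12 slats, each 70 mm wide (x) and 23 mm thick, lie across the top of the two x-running rails, running the full 1414 mm width of the frame in y; along x they sit between the end posts with a 74 mm gap after the −x posts and between neighbouring slats, leaving 83 mm before the +x posts.


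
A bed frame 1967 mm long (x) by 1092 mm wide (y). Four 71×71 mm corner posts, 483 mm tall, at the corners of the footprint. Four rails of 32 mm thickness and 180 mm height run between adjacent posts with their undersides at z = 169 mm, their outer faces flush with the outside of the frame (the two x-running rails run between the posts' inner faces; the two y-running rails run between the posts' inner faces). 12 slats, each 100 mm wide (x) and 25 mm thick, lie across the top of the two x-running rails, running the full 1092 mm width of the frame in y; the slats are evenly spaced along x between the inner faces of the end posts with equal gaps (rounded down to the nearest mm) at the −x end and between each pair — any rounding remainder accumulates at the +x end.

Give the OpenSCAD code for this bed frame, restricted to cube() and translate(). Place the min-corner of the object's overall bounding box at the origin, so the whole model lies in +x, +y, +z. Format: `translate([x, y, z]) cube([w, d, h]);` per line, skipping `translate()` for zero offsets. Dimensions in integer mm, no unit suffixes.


// slat z = rail_z + rail_h = 169 + 180 = 349
// slat gap = ⌊(1825 − 12·100) / 13⌋ = 48
cube([71, 71, 483]);
translate([0, 1021, 0]) cube([71, 71, 483]);
translate([1896, 0, 0]) cube([71, 71, 483]);
translate([1896, 1021, 0]) cube([71, 71, 483]);
translate([71, 0, 169]) cube([1825, 32, 180]);
translate([71, 1060, 169]) cube([1825, 32, 180]);
translate([0, 71, 169]) cube([32, 950, 180]);
translate([1935, 71, 169]) cube([32, 950, 180]);
translate([119, 0, 349]) cube([100, 1092, 25]);
translate([267, 0, 349]) cube([100, 1092, 25]);
translate([415, 0, 349]) cube([100, 1092, 25]);
translate([563, 0, 349]) cube([100, 1092, 25]);
translate([711, 0, 349]) cube([100, 1092, 25]);
translate([859, 0, 349]) cube([100, 1092, 25]);
translate([1007, 0, 349]) cube([100, 1092, 25]);
translate([1155, 0, 349]) cube([100, 1092, 25]);
translate([1303, 0, 349]) cube([100, 1092, 25]);
translate([1451, 0, 349]) cube([100, 1092, 25]);
translate([1599, 0, 349]) cube([100, 1092, 25]);
translate([1747, 0, 349]) cube([100, 1092, 25]);


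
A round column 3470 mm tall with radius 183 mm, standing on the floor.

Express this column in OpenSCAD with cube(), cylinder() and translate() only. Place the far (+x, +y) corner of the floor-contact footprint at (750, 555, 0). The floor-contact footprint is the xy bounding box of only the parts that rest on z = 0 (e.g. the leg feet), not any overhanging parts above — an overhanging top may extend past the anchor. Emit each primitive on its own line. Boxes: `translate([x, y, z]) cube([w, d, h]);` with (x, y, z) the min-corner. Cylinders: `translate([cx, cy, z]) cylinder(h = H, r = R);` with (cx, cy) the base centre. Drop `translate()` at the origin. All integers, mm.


translate([567, 372, 0]) cylinder(h = 3470, r = 183);


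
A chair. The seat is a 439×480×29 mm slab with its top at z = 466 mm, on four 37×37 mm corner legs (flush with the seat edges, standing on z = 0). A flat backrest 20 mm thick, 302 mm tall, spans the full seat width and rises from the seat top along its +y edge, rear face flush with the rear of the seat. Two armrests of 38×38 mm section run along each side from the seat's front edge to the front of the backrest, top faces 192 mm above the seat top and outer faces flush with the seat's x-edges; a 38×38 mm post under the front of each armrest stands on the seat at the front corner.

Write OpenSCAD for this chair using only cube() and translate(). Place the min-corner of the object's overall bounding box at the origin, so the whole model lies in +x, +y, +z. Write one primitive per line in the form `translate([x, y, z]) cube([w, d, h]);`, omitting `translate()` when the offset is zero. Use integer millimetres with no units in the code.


translate([0, 0, 437]) cube([439, 480, 29]);
cube([37, 37, 437]);
translate([402, 0, 0]) cube([37, 37, 437]);
translate([0, 443, 0]) cube([37, 37, 437]);
translate([402, 443, 0]) cube([37, 37, 437]);
translate([0, 460, 466]) cube([439, 20, 302]);
translate([0, 0, 620]) cube([38, 460, 38]);
translate([401, 0, 620]) cube([38, 460, 38]);
translate([0, 0, 466]) cube([38, 38, 154]);
translate([401, 0, 466]) cube([38, 38, 154]);


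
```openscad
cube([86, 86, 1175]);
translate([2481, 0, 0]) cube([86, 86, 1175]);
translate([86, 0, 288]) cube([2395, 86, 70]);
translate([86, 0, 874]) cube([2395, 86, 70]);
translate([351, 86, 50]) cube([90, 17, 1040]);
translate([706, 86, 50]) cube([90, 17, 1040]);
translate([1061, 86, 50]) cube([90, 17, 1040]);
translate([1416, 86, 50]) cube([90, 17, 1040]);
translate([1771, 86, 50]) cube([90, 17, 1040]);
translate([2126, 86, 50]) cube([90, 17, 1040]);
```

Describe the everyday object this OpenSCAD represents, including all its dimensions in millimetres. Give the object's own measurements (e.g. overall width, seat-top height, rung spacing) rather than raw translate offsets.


A fence section. Two 86×86 mm posts, 1175 mm tall, stand on the floor with a clear span of 2395 mm between their inner faces. Two horizontal rails of 86×70 mm section span the gap between the posts with their undersides at z = 288 mm and z = 874 mm, flush with the posts' −y face. 6 pickets, each 90 mm wide, 17 mm thick and 1040 mm tall, are fixed to the +y face of the rails with their bottoms at z = 50 mm, spaced across the span with a 265 mm gap after the −x post and between neighbouring pickets and before the +x post.


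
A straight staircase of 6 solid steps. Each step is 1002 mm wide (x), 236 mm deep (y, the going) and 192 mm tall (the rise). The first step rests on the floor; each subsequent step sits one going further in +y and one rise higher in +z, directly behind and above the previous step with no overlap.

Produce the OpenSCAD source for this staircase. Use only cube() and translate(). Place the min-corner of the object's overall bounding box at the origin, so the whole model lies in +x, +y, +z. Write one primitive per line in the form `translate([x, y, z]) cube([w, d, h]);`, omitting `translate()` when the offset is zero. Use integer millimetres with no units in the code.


cube([1002, 236, 192]);
translate([0, 236, 192]) cube([1002, 236, 192]);
translate([0, 472, 384]) cube([1002, 236, 192]);
translate([0, 708, 576]) cube([1002, 236, 192]);
translate([0, 944, 768]) cube([1002, 236, 192]);
translate([0, 1180, 960]) cube([1002, 236, 192]);


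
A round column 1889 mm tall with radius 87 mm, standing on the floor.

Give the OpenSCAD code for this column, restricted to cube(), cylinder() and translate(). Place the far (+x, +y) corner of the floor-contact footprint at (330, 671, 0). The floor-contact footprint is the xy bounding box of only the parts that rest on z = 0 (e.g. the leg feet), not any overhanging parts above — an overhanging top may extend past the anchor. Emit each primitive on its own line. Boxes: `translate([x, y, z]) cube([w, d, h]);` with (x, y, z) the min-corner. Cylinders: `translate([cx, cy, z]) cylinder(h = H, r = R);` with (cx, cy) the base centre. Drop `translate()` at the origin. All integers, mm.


translate([243, 584, 0]) cylinder(h = 1889, r = 87);


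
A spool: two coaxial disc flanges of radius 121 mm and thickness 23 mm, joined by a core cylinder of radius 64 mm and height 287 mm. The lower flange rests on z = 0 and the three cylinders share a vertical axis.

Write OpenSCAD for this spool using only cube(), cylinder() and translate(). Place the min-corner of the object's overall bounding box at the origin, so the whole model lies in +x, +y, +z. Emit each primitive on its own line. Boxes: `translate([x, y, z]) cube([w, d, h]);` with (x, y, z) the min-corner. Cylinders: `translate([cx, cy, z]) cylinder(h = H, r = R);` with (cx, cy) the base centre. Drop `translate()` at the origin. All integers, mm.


translate([121, 121, 0]) cylinder(h = 23, r = 121);
translate([121, 121, 23]) cylinder(h = 287, r = 64);
translate([121, 121, 310]) cylinder(h = 23, r = 121);


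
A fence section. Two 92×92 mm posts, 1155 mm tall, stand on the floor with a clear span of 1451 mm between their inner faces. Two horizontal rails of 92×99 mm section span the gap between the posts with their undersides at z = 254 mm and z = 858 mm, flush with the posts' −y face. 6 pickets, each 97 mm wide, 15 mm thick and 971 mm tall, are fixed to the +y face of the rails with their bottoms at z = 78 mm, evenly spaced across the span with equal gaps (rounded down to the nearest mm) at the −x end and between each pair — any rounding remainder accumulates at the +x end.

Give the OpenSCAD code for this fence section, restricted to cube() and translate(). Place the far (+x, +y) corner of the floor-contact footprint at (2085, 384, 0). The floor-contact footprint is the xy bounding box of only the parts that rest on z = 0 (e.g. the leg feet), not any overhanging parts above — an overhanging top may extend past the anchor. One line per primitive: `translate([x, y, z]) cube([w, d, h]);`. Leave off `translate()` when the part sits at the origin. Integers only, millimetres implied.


translate([450, 292, 0]) cube([92, 92, 1155]);
translate([1993, 292, 0]) cube([92, 92, 1155]);
translate([542, 292, 254]) cube([1451, 92, 99]);
translate([542, 292, 858]) cube([1451, 92, 99]);
translate([666, 384, 78]) cube([97, 15, 971]);
translate([887, 384, 78]) cube([97, 15, 971]);
translate([1108, 384, 78]) cube([97, 15, 971]);
translate([1329, 384, 78]) cube([97, 15, 971]);
translate([1550, 384, 78]) cube([97, 15, 971]);
translate([1771, 384, 78]) cube([97, 15, 971]);


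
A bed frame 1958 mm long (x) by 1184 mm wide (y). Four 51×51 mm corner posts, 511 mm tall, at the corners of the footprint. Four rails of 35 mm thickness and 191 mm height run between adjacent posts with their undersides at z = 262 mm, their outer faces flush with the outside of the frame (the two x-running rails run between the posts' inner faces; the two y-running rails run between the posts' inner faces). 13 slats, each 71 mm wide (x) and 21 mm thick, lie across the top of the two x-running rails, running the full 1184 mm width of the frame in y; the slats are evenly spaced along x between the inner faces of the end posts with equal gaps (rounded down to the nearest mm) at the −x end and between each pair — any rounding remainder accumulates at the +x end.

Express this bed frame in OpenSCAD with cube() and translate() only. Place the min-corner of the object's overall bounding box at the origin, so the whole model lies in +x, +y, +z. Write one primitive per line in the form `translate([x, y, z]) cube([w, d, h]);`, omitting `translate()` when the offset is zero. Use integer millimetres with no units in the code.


// slat z = rail_z + rail_h = 262 + 191 = 453
// slat gap = ⌊(1856 − 13·71) / 14⌋ = 66
cube([51, 51, 511]);
translate([0, 1133, 0]) cube([51, 51, 511]);
translate([1907, 0, 0]) cube([51, 51, 511]);
translate([1907, 1133, 0]) cube([51, 51, 511]);
translate([51, 0, 262]) cube([1856, 35, 191]);
translate([51, 1149, 262]) cube([1856, 35, 191]);
translate([0, 51, 262]) cube([35, 1082, 191]);
translate([1923, 51, 262]) cube([35, 1082, 191]);
translate([117, 0, 453]) cube([71, 1184, 21]);
translate([254, 0, 453]) cube([71, 1184, 21]);
translate([391, 0, 453]) cube([71, 1184, 21]);
translate([528, 0, 453]) cube([71, 1184, 21]);
translate([665, 0, 453]) cube([71, 1184, 21]);
translate([802, 0, 453]) cube([71, 1184, 21]);
translate([939, 0, 453]) cube([71, 1184, 21]);
translate([1076, 0, 453]) cube([71, 1184, 21]);
translate([1213, 0, 453]) cube([71, 1184, 21]);
translate([1350, 0, 453]) cube([71, 1184, 21]);
translate([1487, 0, 453]) cube([71, 1184, 21]);
translate([1624, 0, 453]) cube([71, 1184, 21]);
translate([1761, 0, 453]) cube([71, 1184, 21]);


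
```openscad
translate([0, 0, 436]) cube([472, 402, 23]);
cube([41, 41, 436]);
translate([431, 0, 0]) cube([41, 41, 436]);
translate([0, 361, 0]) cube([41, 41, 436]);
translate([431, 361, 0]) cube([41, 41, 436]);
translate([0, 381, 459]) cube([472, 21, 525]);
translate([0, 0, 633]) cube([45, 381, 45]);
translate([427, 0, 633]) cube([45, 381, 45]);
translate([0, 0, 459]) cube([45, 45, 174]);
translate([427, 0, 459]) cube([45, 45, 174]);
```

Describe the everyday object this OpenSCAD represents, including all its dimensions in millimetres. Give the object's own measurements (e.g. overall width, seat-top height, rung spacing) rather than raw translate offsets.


A chair. The seat is a 472×402×23 mm slab with its top at z = 459 mm, on four 41×41 mm corner legs (flush with the seat edges, standing on z = 0). A flat backrest 21 mm thick, 525 mm tall, spans the full seat width and rises from the seat top along its +y edge, rear face flush with the rear of the seat. Two armrests of 45×45 mm section run along each side from the seat's front edge to the front of the backrest, top faces 219 mm above the seat top and outer faces flush with the seat's x-edges; a 45×45 mm post under the front of each armrest stands on the seat at the front corner.


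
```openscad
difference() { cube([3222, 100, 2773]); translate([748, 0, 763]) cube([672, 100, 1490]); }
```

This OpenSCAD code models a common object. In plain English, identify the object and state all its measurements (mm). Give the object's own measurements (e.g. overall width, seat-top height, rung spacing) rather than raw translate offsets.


A wall 3222 mm long (x), 100 mm thick (y), 2773 mm tall, with a rectangular window opening cut through it. The opening is 672 mm wide and 1490 mm tall; its sill is at z = 763 mm and its near (−x) edge is 748 mm from the wall's −x end. The opening passes through the full wall thickness.


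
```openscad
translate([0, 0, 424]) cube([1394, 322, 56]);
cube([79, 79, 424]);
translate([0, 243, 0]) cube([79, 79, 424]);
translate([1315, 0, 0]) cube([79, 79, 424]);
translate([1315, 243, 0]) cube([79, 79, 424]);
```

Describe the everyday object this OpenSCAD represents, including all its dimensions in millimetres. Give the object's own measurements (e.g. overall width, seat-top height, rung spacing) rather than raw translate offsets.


A long wooden bench with a 1394 mm (x) × 322 mm (y) seat, 56 mm thick, its top surface 480 mm above the floor. Four 79 mm square legs at the seat corners, flush with the edges, run from z = 0 to the seat underside.


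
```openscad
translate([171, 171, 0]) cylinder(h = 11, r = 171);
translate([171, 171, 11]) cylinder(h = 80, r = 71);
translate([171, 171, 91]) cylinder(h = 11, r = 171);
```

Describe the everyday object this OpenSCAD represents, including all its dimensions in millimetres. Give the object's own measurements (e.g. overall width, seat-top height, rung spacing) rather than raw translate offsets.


A spool: two coaxial disc flanges of radius 171 mm and thickness 11 mm, joined by a core cylinder of radius 71 mm and height 80 mm. The lower flange rests on z = 0 and the three cylinders share a vertical axis.


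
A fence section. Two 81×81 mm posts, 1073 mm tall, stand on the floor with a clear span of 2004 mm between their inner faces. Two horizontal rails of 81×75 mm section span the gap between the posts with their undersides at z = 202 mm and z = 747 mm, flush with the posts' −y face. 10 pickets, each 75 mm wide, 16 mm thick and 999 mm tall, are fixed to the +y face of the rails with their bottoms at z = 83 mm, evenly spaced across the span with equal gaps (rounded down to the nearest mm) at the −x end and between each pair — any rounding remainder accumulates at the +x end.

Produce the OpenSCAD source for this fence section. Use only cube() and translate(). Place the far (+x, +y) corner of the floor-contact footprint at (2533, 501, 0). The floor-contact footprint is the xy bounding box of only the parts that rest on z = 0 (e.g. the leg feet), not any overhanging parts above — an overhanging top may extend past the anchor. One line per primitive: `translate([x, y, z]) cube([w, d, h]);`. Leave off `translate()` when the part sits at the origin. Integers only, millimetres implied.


translate([367, 420, 0]) cube([81, 81, 1073]);
translate([2452, 420, 0]) cube([81, 81, 1073]);
translate([448, 420, 202]) cube([2004, 81, 75]);
translate([448, 420, 747]) cube([2004, 81, 75]);
translate([562, 501, 83]) cube([75, 16, 999]);
translate([751, 501, 83]) cube([75, 16, 999]);
translate([940, 501, 83]) cube([75, 16, 999]);
translate([1129, 501, 83]) cube([75, 16, 999]);
translate([1318, 501, 83]) cube([75, 16, 999]);
translate([1507, 501, 83]) cube([75, 16, 999]);
translate([1696, 501, 83]) cube([75, 16, 999]);
translate([1885, 501, 83]) cube([75, 16, 999]);
translate([2074, 501, 83]) cube([75, 16, 999]);
translate([2263, 501, 83]) cube([75, 16, 999]);


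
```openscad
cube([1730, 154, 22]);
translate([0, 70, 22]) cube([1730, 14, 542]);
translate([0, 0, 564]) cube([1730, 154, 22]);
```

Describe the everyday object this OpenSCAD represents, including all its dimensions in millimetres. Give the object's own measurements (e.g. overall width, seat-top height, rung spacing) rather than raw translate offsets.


An I-beam lying along x, 1730 mm long. Overall section height 586 mm. Two flanges 154 mm wide (y) and 22 mm thick, one on the floor and one at the top; a web 14 mm thick runs between them, centred on the flange width.


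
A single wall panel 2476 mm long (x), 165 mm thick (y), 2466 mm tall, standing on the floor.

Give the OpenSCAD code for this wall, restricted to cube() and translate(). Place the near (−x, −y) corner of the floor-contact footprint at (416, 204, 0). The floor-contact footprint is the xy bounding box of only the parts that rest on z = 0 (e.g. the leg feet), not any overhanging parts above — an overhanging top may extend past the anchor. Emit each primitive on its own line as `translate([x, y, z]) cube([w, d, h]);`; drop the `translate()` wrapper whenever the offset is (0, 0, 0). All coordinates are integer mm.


translate([416, 204, 0]) cube([2476, 165, 2466]);


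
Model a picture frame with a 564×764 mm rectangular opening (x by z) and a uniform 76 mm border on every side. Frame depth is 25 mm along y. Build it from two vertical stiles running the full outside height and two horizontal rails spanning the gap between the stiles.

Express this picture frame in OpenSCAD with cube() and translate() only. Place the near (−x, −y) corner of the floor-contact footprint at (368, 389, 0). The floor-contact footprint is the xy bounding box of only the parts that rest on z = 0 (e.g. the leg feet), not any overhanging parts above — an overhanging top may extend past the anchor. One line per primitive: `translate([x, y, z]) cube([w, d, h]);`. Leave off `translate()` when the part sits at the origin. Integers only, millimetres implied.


translate([368, 389, 0]) cube([76, 25, 916]);
translate([1008, 389, 0]) cube([76, 25, 916]);
translate([444, 389, 0]) cube([564, 25, 76]);
translate([444, 389, 840]) cube([564, 25, 76]);


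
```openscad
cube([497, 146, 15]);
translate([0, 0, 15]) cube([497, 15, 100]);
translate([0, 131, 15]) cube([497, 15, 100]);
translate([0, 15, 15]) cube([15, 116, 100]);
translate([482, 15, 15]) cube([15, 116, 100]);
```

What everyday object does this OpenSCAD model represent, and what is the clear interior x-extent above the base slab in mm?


An open box. The internal width is 467 mm.

A 497×146 base slab with four walls standing on it — an open box. The base is 497 mm wide and the walls are 15 mm thick, so the internal width is 497 − 2 × 15 = 467 mm.


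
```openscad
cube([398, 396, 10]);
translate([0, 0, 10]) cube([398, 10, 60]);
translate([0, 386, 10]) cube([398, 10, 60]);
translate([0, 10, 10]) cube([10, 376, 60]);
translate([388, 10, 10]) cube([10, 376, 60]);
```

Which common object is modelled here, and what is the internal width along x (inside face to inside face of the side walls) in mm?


An open box. The internal width is 378 mm.

A 398×396 base slab with four walls standing on it — an open box. The base is 398 mm wide and the walls are 10 mm thick, so the internal width is 398 − 2 × 10 = 378 mm.


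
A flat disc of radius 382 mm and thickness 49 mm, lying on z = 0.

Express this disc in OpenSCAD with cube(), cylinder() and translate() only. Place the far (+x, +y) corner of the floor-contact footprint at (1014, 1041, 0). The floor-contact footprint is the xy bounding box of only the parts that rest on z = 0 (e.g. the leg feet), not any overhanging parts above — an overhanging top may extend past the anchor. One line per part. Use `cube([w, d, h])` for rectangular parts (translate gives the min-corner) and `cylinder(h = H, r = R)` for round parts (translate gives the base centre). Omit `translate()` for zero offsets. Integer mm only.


translate([632, 659, 0]) cylinder(h = 49, r = 382);


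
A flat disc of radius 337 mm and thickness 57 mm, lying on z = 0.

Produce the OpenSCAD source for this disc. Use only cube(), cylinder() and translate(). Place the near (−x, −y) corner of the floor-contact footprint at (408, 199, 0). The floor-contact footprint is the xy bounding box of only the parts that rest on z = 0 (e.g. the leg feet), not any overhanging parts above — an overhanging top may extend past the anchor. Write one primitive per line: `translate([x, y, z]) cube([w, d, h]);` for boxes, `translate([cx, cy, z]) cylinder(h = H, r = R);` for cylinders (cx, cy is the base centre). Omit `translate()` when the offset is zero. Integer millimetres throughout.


translate([745, 536, 0]) cylinder(h = 57, r = 337);


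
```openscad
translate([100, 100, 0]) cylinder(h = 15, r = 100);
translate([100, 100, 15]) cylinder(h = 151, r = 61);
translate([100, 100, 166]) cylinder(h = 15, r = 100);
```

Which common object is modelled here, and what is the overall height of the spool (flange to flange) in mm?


A spool. The overall height is 181 mm.

Three coaxial cylinders, large–small–large — a spool. Two 15 mm flanges and a 151 mm core give 15 + 151 + 15 = 181 mm.


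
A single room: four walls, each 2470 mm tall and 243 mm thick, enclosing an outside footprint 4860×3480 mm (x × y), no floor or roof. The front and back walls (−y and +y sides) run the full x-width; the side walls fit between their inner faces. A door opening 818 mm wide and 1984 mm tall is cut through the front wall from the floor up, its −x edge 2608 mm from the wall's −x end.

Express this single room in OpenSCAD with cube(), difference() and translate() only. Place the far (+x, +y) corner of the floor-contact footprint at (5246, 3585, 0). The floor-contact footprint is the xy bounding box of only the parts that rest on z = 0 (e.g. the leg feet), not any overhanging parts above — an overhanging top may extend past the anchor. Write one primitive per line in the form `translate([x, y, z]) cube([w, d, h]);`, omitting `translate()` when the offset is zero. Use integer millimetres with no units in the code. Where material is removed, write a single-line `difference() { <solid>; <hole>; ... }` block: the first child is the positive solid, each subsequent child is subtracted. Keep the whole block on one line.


difference() { translate([386, 105, 0]) cube([4860, 243, 2470]); translate([2994, 105, 0]) cube([818, 243, 1984]); }
translate([386, 3342, 0]) cube([4860, 243, 2470]);
translate([386, 348, 0]) cube([243, 2994, 2470]);
translate([5003, 348, 0]) cube([243, 2994, 2470]);


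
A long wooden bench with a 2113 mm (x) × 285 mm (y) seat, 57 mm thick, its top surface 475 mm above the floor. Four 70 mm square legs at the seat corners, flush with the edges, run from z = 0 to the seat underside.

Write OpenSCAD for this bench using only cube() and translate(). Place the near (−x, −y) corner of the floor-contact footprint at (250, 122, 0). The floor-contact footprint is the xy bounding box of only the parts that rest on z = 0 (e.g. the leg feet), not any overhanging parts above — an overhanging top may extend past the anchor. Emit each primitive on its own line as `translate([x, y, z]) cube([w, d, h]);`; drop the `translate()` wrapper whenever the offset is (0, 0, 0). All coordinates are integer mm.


translate([250, 122, 418]) cube([2113, 285, 57]);
translate([250, 122, 0]) cube([70, 70, 418]);
translate([250, 337, 0]) cube([70, 70, 418]);
translate([2293, 122, 0]) cube([70, 70, 418]);
translate([2293, 337, 0]) cube([70, 70, 418]);


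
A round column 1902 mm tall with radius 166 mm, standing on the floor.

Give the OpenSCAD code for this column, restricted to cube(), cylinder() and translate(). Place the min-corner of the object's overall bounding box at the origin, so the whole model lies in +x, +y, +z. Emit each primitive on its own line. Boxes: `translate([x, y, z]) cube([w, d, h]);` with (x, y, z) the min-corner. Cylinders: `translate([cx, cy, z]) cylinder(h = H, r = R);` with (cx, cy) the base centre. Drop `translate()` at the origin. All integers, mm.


translate([166, 166, 0]) cylinder(h = 1902, r = 166);
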